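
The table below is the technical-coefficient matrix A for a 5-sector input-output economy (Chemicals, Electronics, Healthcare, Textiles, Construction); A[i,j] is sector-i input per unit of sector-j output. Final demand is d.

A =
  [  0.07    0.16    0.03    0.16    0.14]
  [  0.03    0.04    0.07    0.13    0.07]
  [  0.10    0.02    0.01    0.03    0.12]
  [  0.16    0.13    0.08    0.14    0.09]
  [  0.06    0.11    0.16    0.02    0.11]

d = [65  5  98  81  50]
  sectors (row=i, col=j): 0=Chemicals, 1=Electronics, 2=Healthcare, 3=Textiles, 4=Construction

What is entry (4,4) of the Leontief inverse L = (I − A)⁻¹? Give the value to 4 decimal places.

Form M = I − A:
  [  0.93   -0.16   -0.03   -0.16   -0.14]
  [ -0.03    0.96   -0.07   -0.13   -0.07]
  [ -0.10   -0.02    0.99   -0.03   -0.12]
  [ -0.16   -0.13   -0.08    0.86   -0.09]
  [ -0.06   -0.11   -0.16   -0.02    0.89]
Leontief inverse L = M⁻¹:
  [  1.1571    0.2590    0.1142    0.2641    0.2445]
  [  0.0897    1.1004    0.1178    0.1903    0.1358]
  [  0.1410    0.0766    1.0550    0.0788    0.1784]
  [  0.2545    0.2397    0.1598    1.2568    0.2075]
  [  0.1202    0.1726    0.2155    0.0837    1.1936]
Total output x = L · d:
  x_0 = 1.1571·65 + 0.2590·5 + 0.1142·98 + 0.2641·81 + 0.2445·50 = 121.3200
  x_1 = 0.0897·65 + 1.1004·5 + 0.1178·98 + 0.1903·81 + 0.1358·50 = 45.0817
  x_2 = 0.1410·65 + 0.0766·5 + 1.0550·98 + 0.0788·81 + 0.1784·50 = 128.2338
  x_3 = 0.2545·65 + 0.2397·5 + 0.1598·98 + 1.2568·81 + 0.2075·50 = 145.5738
  x_4 = 0.1202·65 + 0.1726·5 + 0.2155·98 + 0.0837·81 + 1.1936·50 = 96.2551

L[4,4] = 1.1936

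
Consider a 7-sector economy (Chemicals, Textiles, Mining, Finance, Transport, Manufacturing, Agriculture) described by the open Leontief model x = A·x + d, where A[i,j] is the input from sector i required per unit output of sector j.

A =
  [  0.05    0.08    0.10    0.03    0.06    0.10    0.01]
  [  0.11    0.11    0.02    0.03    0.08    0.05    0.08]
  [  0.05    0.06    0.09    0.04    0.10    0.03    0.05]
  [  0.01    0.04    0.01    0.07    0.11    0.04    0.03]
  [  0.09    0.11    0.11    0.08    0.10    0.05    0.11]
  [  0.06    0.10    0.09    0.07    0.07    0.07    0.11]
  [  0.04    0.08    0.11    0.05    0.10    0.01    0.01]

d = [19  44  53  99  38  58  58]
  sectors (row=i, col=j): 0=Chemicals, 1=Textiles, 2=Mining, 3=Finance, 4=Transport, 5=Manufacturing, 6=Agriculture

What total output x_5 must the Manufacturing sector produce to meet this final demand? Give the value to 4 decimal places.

113.5569

Form M = I − A:
  [  0.95   -0.08   -0.10   -0.03   -0.06   -0.10   -0.01]
  [ -0.11    0.89   -0.02   -0.03   -0.08   -0.05   -0.08]
  [ -0.05   -0.06    0.91   -0.04   -0.10   -0.03   -0.05]
  [ -0.01   -0.04   -0.01    0.93   -0.11   -0.04   -0.03]
  [ -0.09   -0.11   -0.11   -0.08    0.90   -0.05   -0.11]
  [ -0.06   -0.10   -0.09   -0.07   -0.07    0.93   -0.11]
  [ -0.04   -0.08   -0.11   -0.05   -0.10   -0.01    0.99]
Leontief inverse L = M⁻¹:
  [  1.1039    0.1518    0.1634    0.0732    0.1325    0.1431    0.0645]
  [  0.1704    1.1912    0.0909    0.0761    0.1591    0.0986    0.1335]
  [  0.1014    0.1286    1.1534    0.0824    0.1728    0.0689    0.0990]
  [  0.0482    0.0923    0.0549    1.1054    0.1658    0.0691    0.0703]
  [  0.1659    0.2130    0.2032    0.1429    1.2096    0.1090    0.1800]
  [  0.1261    0.1904    0.1711    0.1255    0.1660    1.1208    0.1721]
  [  0.0901    0.1448    0.1671    0.0898    0.1696    0.0472    1.0580]
Total output x = L · d:
  x_0 = 1.1039·19 + 0.1518·44 + 0.1634·53 + 0.0732·99 + 0.1325·38 + 0.1431·58 + 0.0645·58 = 60.6311
  x_1 = 0.1704·19 + 1.1912·44 + 0.0909·53 + 0.0761·99 + 0.1591·38 + 0.0986·58 + 0.1335·58 = 87.5119
  x_2 = 0.1014·19 + 0.1286·44 + 1.1534·53 + 0.0824·99 + 0.1728·38 + 0.0689·58 + 0.0990·58 = 93.1789
  x_3 = 0.0482·19 + 0.0923·44 + 0.0549·53 + 1.1054·99 + 0.1658·38 + 0.0691·58 + 0.0703·58 = 131.7101
  x_4 = 0.1659·19 + 0.2130·44 + 0.2032·53 + 0.1429·99 + 1.2096·38 + 0.1090·58 + 0.1800·58 = 100.1655
  x_5 = 0.1261·19 + 0.1904·44 + 0.1711·53 + 0.1255·99 + 0.1660·38 + 1.1208·58 + 0.1721·58 = 113.5569
  x_6 = 0.0901·19 + 0.1448·44 + 0.1671·53 + 0.0898·99 + 0.1696·38 + 0.0472·58 + 1.0580·58 = 96.3773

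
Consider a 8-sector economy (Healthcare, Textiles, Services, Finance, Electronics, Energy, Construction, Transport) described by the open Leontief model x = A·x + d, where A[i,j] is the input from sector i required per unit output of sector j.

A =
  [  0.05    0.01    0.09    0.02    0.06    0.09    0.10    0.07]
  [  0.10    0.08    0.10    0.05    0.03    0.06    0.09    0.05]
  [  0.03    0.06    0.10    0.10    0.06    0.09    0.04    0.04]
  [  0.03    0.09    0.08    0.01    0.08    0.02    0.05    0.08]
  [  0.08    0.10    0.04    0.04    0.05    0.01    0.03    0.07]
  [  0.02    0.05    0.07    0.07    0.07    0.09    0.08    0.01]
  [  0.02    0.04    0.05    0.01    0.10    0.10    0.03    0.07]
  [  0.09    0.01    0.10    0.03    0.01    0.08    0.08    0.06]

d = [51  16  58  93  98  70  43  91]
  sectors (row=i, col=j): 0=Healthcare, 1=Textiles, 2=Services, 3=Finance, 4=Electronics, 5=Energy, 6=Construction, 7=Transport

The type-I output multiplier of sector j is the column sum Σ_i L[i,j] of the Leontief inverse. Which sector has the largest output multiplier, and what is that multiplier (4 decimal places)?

Services (2.1936)

Form M = I − A:
  [  0.95   -0.01   -0.09   -0.02   -0.06   -0.09   -0.10   -0.07]
  [ -0.10    0.92   -0.10   -0.05   -0.03   -0.06   -0.09   -0.05]
  [ -0.03   -0.06    0.90   -0.10   -0.06   -0.09   -0.04   -0.04]
  [ -0.03   -0.09   -0.08    0.99   -0.08   -0.02   -0.05   -0.08]
  [ -0.08   -0.10   -0.04   -0.04    0.95   -0.01   -0.03   -0.07]
  [ -0.02   -0.05   -0.07   -0.07   -0.07    0.91   -0.08   -0.01]
  [ -0.02   -0.04   -0.05   -0.01   -0.10   -0.10    0.97   -0.07]
  [ -0.09   -0.01   -0.10   -0.03   -0.01   -0.08   -0.08    0.94]
Leontief inverse L = M⁻¹:
  [  1.0932    0.0575    0.1603    0.0621    0.1153    0.1577    0.1542    0.1183]
  [  0.1529    1.1360    0.1858    0.0976    0.0934    0.1383    0.1571    0.1081]
  [  0.0784    0.1187    1.1783    0.1462    0.1183    0.1557    0.0994    0.0926]
  [  0.0784    0.1367    0.1476    1.0489    0.1247    0.0781    0.1016    0.1263]
  [  0.1269    0.1427    0.1063    0.0737    1.0929    0.0655    0.0833    0.1161]
  [  0.0612    0.1023    0.1355    0.1093    0.1237    1.1481    0.1302    0.0562]
  [  0.0624    0.0846    0.1104    0.0476    0.1436    0.1535    1.0784    0.1105]
  [  0.1290    0.0520    0.1694    0.0702    0.0630    0.1471    0.1340    1.1056]
Total output x = L · d:
  x_0 = 1.0932·51 + 0.0575·16 + 0.1603·58 + 0.0621·93 + 0.1153·98 + 0.1577·70 + 0.1542·43 + 0.1183·91 = 111.4943
  x_1 = 0.1529·51 + 1.1360·16 + 0.1858·58 + 0.0976·93 + 0.0934·98 + 0.1383·70 + 0.1571·43 + 0.1081·91 = 81.2571
  x_2 = 0.0784·51 + 0.1187·16 + 1.1783·58 + 0.1462·93 + 0.1183·98 + 0.1557·70 + 0.0994·43 + 0.0926·91 = 123.0305
  x_3 = 0.0784·51 + 0.1367·16 + 0.1476·58 + 1.0489·93 + 0.1247·98 + 0.0781·70 + 0.1016·43 + 0.1263·91 = 145.8453
  x_4 = 0.1269·51 + 0.1427·16 + 0.1063·58 + 0.0737·93 + 1.0929·98 + 0.0655·70 + 0.0833·43 + 0.1161·91 = 147.6007
  x_5 = 0.0612·51 + 0.1023·16 + 0.1355·58 + 0.1093·93 + 0.1237·98 + 1.1481·70 + 0.1302·43 + 0.0562·91 = 125.9789
  x_6 = 0.0624·51 + 0.0846·16 + 0.1104·58 + 0.0476·93 + 0.1436·98 + 0.1535·70 + 1.0784·43 + 0.1105·91 = 96.6087
  x_7 = 0.1290·51 + 0.0520·16 + 0.1694·58 + 0.0702·93 + 0.0630·98 + 0.1471·70 + 0.1340·43 + 1.1056·91 = 146.6048
Output multipliers (column sums of L):
  Healthcare: 1.7823
  Textiles: 1.8304
  Services: 2.1936
  Finance: 1.6556
  Electronics: 1.8749
  Energy: 2.0440
  Construction: 1.9381
  Transport: 1.8339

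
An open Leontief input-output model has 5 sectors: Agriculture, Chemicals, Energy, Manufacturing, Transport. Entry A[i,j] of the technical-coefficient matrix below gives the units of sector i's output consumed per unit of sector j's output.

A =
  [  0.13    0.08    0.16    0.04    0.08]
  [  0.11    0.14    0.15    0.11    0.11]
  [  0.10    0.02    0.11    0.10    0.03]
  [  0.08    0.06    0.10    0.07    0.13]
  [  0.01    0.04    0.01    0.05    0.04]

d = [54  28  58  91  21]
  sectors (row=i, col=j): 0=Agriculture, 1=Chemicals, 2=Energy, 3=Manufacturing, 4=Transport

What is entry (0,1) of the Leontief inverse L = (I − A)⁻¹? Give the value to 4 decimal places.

Form M = I − A:
  [  0.87   -0.08   -0.16   -0.04   -0.08]
  [ -0.11    0.86   -0.15   -0.11   -0.11]
  [ -0.10   -0.02    0.89   -0.10   -0.03]
  [ -0.08   -0.06   -0.10    0.93   -0.13]
  [ -0.01   -0.04   -0.01   -0.05    0.96]
Leontief inverse L = M⁻¹:
  [  1.2060    0.1315    0.2520    0.1019    0.1372]
  [  0.2030    1.2099    0.2639    0.1904    0.1896]
  [  0.1566    0.0555    1.1781    0.1441    0.0757]
  [  0.1378    0.1034    0.1702    1.1214    0.1805]
  [  0.0298    0.0577    0.0348    0.0689    1.0612]
Total output x = L · d:
  x_0 = 1.2060·54 + 0.1315·28 + 0.2520·58 + 0.1019·91 + 0.1372·21 = 95.5738
  x_1 = 0.2030·54 + 1.2099·28 + 0.2639·58 + 0.1904·91 + 0.1896·21 = 81.4572
  x_2 = 0.1566·54 + 0.0555·28 + 1.1781·58 + 0.1441·91 + 0.0757·21 = 93.0405
  x_3 = 0.1378·54 + 0.1034·28 + 0.1702·58 + 1.1214·91 + 0.1805·21 = 126.0551
  x_4 = 0.0298·54 + 0.0577·28 + 0.0348·58 + 0.0689·91 + 1.0612·21 = 33.7992

L[0,1] = 0.1315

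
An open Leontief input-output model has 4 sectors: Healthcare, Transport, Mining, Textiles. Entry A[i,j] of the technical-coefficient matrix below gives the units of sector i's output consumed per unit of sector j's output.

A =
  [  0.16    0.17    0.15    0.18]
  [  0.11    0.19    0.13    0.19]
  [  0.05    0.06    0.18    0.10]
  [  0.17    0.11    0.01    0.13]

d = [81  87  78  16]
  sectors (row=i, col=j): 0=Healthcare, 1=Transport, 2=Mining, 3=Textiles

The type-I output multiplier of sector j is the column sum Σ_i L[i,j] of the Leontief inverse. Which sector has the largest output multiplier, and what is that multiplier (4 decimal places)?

Textiles (2.2582)

Form M = I − A:
  [  0.84   -0.17   -0.15   -0.18]
  [ -0.11    0.81   -0.13   -0.19]
  [ -0.05   -0.06    0.82   -0.10]
  [ -0.17   -0.11   -0.01    0.87]
Leontief inverse L = M⁻¹:
  [  1.3338    0.3553    0.3051    0.3886]
  [  0.2728    1.3642    0.2709    0.3855]
  [  0.1375    0.1512    1.2712    0.2076]
  [  0.2967    0.2437    0.1085    1.2765]
Total output x = L · d:
  x_0 = 1.3338·81 + 0.3553·87 + 0.3051·78 + 0.3886·16 = 168.9632
  x_1 = 0.2728·81 + 1.3642·87 + 0.2709·78 + 0.3855·16 = 168.0826
  x_2 = 0.1375·81 + 0.1512·87 + 1.2712·78 + 0.2076·16 = 126.7618
  x_3 = 0.2967·81 + 0.2437·87 + 0.1085·78 + 1.2765·16 = 74.1155
Output multipliers (column sums of L):
  Healthcare: 2.0408
  Transport: 2.1144
  Mining: 1.9556
  Textiles: 2.2582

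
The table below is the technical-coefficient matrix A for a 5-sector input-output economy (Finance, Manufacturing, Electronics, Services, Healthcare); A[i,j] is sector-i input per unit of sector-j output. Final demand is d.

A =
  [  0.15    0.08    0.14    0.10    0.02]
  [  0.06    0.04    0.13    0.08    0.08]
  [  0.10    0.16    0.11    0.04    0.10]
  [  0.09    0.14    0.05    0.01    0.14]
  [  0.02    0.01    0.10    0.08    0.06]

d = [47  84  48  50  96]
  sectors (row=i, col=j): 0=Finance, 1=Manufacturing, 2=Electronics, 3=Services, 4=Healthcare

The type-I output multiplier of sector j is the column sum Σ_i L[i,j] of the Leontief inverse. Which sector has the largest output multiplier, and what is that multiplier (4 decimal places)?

Electronics (1.9268)

Form M = I − A:
  [  0.85   -0.08   -0.14   -0.10   -0.02]
  [ -0.06    0.96   -0.13   -0.08   -0.08]
  [ -0.10   -0.16    0.89   -0.04   -0.10]
  [ -0.09   -0.14   -0.05    0.99   -0.14]
  [ -0.02   -0.01   -0.10   -0.08    0.94]
Leontief inverse L = M⁻¹:
  [  1.2346    0.1659    0.2371    0.1549    0.0887]
  [  0.1176    1.1040    0.2018    0.1202    0.1358]
  [  0.1730    0.2320    1.2090    0.0985    0.1667]
  [  0.1458    0.1909    0.1319    1.0611    0.1914]
  [  0.0583    0.0562    0.1470    0.1054    1.1012]
Total output x = L · d:
  x_0 = 1.2346·47 + 0.1659·84 + 0.2371·48 + 0.1549·50 + 0.0887·96 = 99.5959
  x_1 = 0.1176·47 + 1.1040·84 + 0.2018·48 + 0.1202·50 + 0.1358·96 = 127.0035
  x_2 = 0.1730·47 + 0.2320·84 + 1.2090·48 + 0.0985·50 + 0.1667·96 = 106.5802
  x_3 = 0.1458·47 + 0.1909·84 + 0.1319·48 + 1.0611·50 + 0.1914·96 = 100.6499
  x_4 = 0.0583·47 + 0.0562·84 + 0.1470·48 + 0.1054·50 + 1.1012·96 = 125.5021
Output multipliers (column sums of L):
  Finance: 1.7293
  Manufacturing: 1.7490
  Electronics: 1.9268
  Services: 1.5400
  Healthcare: 1.6838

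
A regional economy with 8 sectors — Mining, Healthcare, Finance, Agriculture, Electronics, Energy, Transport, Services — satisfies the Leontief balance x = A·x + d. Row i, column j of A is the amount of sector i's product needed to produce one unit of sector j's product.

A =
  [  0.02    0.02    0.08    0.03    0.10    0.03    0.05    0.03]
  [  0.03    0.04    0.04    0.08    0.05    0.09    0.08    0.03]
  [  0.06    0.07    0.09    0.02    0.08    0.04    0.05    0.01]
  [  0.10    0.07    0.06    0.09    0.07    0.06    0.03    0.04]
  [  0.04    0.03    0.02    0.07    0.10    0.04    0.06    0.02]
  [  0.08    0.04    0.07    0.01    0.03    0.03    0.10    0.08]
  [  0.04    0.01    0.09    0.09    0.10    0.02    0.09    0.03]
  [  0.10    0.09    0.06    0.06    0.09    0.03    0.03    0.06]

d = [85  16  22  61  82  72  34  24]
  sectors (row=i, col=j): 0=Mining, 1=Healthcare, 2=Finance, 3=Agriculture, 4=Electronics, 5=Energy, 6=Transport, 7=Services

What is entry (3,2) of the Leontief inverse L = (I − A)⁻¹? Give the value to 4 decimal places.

L[3,2] = 0.1176

Form M = I − A:
  [  0.98   -0.02   -0.08   -0.03   -0.10   -0.03   -0.05   -0.03]
  [ -0.03    0.96   -0.04   -0.08   -0.05   -0.09   -0.08   -0.03]
  [ -0.06   -0.07    0.91   -0.02   -0.08   -0.04   -0.05   -0.01]
  [ -0.10   -0.07   -0.06    0.91   -0.07   -0.06   -0.03   -0.04]
  [ -0.04   -0.03   -0.02   -0.07    0.90   -0.04   -0.06   -0.02]
  [ -0.08   -0.04   -0.07   -0.01   -0.03    0.97   -0.10   -0.08]
  [ -0.04   -0.01   -0.09   -0.09   -0.10   -0.02    0.91   -0.03]
  [ -0.10   -0.09   -0.06   -0.06   -0.09   -0.03   -0.03    0.94]
Leontief inverse L = M⁻¹:
  [  1.0554    0.0482    0.1190    0.0661    0.1524    0.0558    0.0888    0.0501]
  [  0.0773    1.0747    0.0911    0.1258    0.1108    0.1228    0.1306    0.0601]
  [  0.0976    0.1007    1.1362    0.0602    0.1386    0.0717    0.0967    0.0331]
  [  0.1520    0.1113    0.1176    1.1415    0.1423    0.1003    0.0850    0.0725]
  [  0.0781    0.0582    0.0603    0.1115    1.1549    0.0683    0.1015    0.0434]
  [  0.1227    0.0742    0.1230    0.0540    0.0954    1.0603    0.1481    0.1069]
  [  0.0881    0.0472    0.1434    0.1403    0.1701    0.0540    1.1394    0.0564]
  [  0.1498    0.1310    0.1157    0.1127    0.1638    0.0708    0.0844    1.0910]
Total output x = L · d:
  x_0 = 1.0554·85 + 0.0482·16 + 0.1190·22 + 0.0661·61 + 0.1524·82 + 0.0558·72 + 0.0888·34 + 0.0501·24 = 117.8624
  x_1 = 0.0773·85 + 1.0747·16 + 0.0911·22 + 0.1258·61 + 0.1108·82 + 0.1228·72 + 0.1306·34 + 0.0601·24 = 57.2493
  x_2 = 0.0976·85 + 0.1007·16 + 1.1362·22 + 0.0602·61 + 0.1386·82 + 0.0717·72 + 0.0967·34 + 0.0331·24 = 59.1877
  x_3 = 0.1520·85 + 0.1113·16 + 0.1176·22 + 1.1415·61 + 0.1423·82 + 0.1003·72 + 0.0850·34 + 0.0725·24 = 110.4442
  x_4 = 0.0781·85 + 0.0582·16 + 0.0603·22 + 0.1115·61 + 1.1549·82 + 0.0683·72 + 0.1015·34 + 0.0434·24 = 119.8130
  x_5 = 0.1227·85 + 0.0742·16 + 0.1230·22 + 0.0540·61 + 0.0954·82 + 1.0603·72 + 0.1481·34 + 0.1069·24 = 109.3772
  x_6 = 0.0881·85 + 0.0472·16 + 0.1434·22 + 0.1403·61 + 0.1701·82 + 0.0540·72 + 1.1394·34 + 0.0564·24 = 77.8874
  x_7 = 0.1498·85 + 0.1310·16 + 0.1157·22 + 0.1127·61 + 0.1638·82 + 0.0708·72 + 0.0844·34 + 1.0910·24 = 71.8273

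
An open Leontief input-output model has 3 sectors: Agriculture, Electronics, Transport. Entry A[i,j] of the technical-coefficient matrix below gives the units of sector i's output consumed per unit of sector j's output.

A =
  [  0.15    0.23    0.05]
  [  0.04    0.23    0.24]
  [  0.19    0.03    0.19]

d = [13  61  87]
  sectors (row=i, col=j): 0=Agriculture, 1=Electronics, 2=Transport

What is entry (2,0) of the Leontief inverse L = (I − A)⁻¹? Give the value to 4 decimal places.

L[2,0] = 0.2958

Form M = I − A:
  [  0.85   -0.23   -0.05]
  [ -0.04    0.77   -0.24]
  [ -0.19   -0.03    0.81]
Leontief inverse L = M⁻¹:
  [  1.2362    0.3766    0.1879]
  [  0.1564    1.3615    0.4131]
  [  0.2958    0.1388    1.2939]
Total output x = L · d:
  x_0 = 1.2362·13 + 0.3766·61 + 0.1879·87 = 55.3873
  x_1 = 0.1564·13 + 1.3615·61 + 0.4131·87 = 121.0222
  x_2 = 0.2958·13 + 0.1388·61 + 1.2939·87 = 124.8818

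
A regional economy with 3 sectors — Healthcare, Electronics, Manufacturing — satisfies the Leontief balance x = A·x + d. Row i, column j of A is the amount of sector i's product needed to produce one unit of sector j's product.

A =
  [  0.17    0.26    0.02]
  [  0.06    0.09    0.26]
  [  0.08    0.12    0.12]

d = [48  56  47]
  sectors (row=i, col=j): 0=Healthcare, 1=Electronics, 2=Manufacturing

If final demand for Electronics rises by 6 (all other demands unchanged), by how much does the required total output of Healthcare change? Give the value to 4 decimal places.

Form M = I − A:
  [  0.83   -0.26   -0.02]
  [ -0.06    0.91   -0.26]
  [ -0.08   -0.12    0.88]
Leontief inverse L = M⁻¹:
  [  1.2452    0.3741    0.1388]
  [  0.1191    1.1792    0.3511]
  [  0.1294    0.1948    1.1969]
Total output x = L · d:
  x_0 = 1.2452·48 + 0.3741·56 + 0.1388·47 = 87.2456
  x_1 = 0.1191·48 + 1.1792·56 + 0.3511·47 = 88.2553
  x_2 = 0.1294·48 + 0.1948·56 + 1.1969·47 = 73.3753
Δx_0 = L[0,1] · Δd_1 = 0.3741 · 6 = 2.2445

2.2445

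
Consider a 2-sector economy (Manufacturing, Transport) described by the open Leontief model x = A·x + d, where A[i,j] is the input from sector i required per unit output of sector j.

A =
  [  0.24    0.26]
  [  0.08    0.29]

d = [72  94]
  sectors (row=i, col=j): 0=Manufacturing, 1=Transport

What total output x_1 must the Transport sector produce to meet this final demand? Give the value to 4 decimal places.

Form M = I − A:
  [  0.76   -0.26]
  [ -0.08    0.71]
Leontief inverse L = M⁻¹:
  [  1.3685    0.5012]
  [  0.1542    1.4649]
Total output x = L · d:
  x_0 = 1.3685·72 + 0.5012·94 = 145.6438
  x_1 = 0.1542·72 + 1.4649·94 = 148.8049

148.8049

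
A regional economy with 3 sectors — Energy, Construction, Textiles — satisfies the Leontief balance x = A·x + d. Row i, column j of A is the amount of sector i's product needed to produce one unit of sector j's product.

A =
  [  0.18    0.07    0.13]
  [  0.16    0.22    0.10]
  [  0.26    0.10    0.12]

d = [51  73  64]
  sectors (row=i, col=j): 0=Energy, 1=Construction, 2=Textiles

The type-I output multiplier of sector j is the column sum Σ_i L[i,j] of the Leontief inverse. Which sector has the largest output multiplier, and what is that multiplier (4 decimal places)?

Form M = I − A:
  [  0.82   -0.07   -0.13]
  [ -0.16    0.78   -0.10]
  [ -0.26   -0.10    0.88]
Leontief inverse L = M⁻¹:
  [  1.3146    0.1450    0.2107]
  [  0.3242    1.3368    0.1998]
  [  0.4252    0.1947    1.2213]
Total output x = L · d:
  x_0 = 1.3146·51 + 0.1450·73 + 0.2107·64 = 91.1122
  x_1 = 0.3242·51 + 1.3368·73 + 0.1998·64 = 126.9035
  x_2 = 0.4252·51 + 0.1947·73 + 1.2213·64 = 114.0677
Output multipliers (column sums of L):
  Energy: 2.0640
  Construction: 1.6765
  Textiles: 1.6318

Energy (2.0640)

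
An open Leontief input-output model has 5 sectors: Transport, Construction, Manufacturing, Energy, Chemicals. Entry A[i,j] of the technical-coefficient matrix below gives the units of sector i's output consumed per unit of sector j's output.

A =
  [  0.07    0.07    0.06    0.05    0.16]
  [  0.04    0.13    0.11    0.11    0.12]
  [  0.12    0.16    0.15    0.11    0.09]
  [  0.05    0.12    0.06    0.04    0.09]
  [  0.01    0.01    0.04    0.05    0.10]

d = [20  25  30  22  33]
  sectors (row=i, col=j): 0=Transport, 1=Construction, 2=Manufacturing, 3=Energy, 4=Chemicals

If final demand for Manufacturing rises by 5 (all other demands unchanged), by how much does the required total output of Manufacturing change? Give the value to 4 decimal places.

6.2445

Form M = I − A:
  [  0.93   -0.07   -0.06   -0.05   -0.16]
  [ -0.04    0.87   -0.11   -0.11   -0.12]
  [ -0.12   -0.16    0.85   -0.11   -0.09]
  [ -0.05   -0.12   -0.06    0.96   -0.09]
  [ -0.01   -0.01   -0.04   -0.05    0.90]
Leontief inverse L = M⁻¹:
  [  1.1028    0.1253    0.1119    0.0968    0.2336]
  [  0.0882    1.2176    0.1864    0.1766    0.2143]
  [  0.1857    0.2740    1.2489    0.1953    0.2140]
  [  0.0825    0.1793    0.1133    1.0878    0.1587]
  [  0.0261    0.0371    0.0651    0.0721    1.1344]
Total output x = L · d:
  x_0 = 1.1028·20 + 0.1253·25 + 0.1119·30 + 0.0968·22 + 0.2336·33 = 38.3862
  x_1 = 0.0882·20 + 1.2176·25 + 0.1864·30 + 0.1766·22 + 0.2143·33 = 48.7544
  x_2 = 0.1857·20 + 0.2740·25 + 1.2489·30 + 0.1953·22 + 0.2140·33 = 59.3908
  x_3 = 0.0825·20 + 0.1793·25 + 0.1133·30 + 1.0878·22 + 0.1587·33 = 38.6995
  x_4 = 0.0261·20 + 0.0371·25 + 0.0651·30 + 0.0721·22 + 1.1344·33 = 42.4245
Δx_2 = L[2,2] · Δd_2 = 1.2489 · 5 = 6.2445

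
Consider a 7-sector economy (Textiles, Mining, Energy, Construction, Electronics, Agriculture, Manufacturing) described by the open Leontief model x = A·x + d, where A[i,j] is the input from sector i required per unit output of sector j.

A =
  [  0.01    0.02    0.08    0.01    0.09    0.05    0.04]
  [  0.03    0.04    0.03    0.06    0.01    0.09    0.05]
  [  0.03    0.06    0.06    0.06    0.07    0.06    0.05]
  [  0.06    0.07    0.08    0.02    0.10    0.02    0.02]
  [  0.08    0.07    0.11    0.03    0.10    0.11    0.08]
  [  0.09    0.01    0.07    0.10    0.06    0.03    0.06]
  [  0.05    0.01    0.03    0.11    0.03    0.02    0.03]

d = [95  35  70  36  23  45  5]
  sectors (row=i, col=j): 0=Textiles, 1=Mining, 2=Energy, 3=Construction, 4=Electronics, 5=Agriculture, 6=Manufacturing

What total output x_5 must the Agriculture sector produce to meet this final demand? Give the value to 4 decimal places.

77.1384

Form M = I − A:
  [  0.99   -0.02   -0.08   -0.01   -0.09   -0.05   -0.04]
  [ -0.03    0.96   -0.03   -0.06   -0.01   -0.09   -0.05]
  [ -0.03   -0.06    0.94   -0.06   -0.07   -0.06   -0.05]
  [ -0.06   -0.07   -0.08    0.98   -0.10   -0.02   -0.02]
  [ -0.08   -0.07   -0.11   -0.03    0.90   -0.11   -0.08]
  [ -0.09   -0.01   -0.07   -0.10   -0.06    0.97   -0.06]
  [ -0.05   -0.01   -0.03   -0.11   -0.03   -0.02    0.97]
Leontief inverse L = M⁻¹:
  [  1.0382    0.0425    0.1160    0.0399    0.1254    0.0811    0.0672]
  [  0.0568    1.0583    0.0620    0.0901    0.0422    0.1131    0.0724]
  [  0.0639    0.0874    1.1032    0.0959    0.1129    0.0961    0.0812]
  [  0.0900    0.0978    0.1230    1.0512    0.1422    0.0602    0.0522]
  [  0.1290    0.1076    0.1741    0.0852    1.1634    0.1637    0.1277]
  [  0.1233    0.0398    0.1183    0.1333    0.1108    1.0655    0.0910]
  [  0.0728    0.0310    0.0625    0.1305    0.0648    0.0422    1.0494]
Total output x = L · d:
  x_0 = 1.0382·95 + 0.0425·35 + 0.1160·70 + 0.0399·36 + 0.1254·23 + 0.0811·45 + 0.0672·5 = 116.5405
  x_1 = 0.0568·95 + 1.0583·35 + 0.0620·70 + 0.0901·36 + 0.0422·23 + 0.1131·45 + 0.0724·5 = 56.4362
  x_2 = 0.0639·95 + 0.0874·35 + 1.1032·70 + 0.0959·36 + 0.1129·23 + 0.0961·45 + 0.0812·5 = 97.1272
  x_3 = 0.0900·95 + 0.0978·35 + 0.1230·70 + 1.0512·36 + 0.1422·23 + 0.0602·45 + 0.0522·5 = 64.6680
  x_4 = 0.1290·95 + 0.1076·35 + 0.1741·70 + 0.0852·36 + 1.1634·23 + 0.1637·45 + 0.1277·5 = 66.0446
  x_5 = 0.1233·95 + 0.0398·35 + 0.1183·70 + 0.1333·36 + 0.1108·23 + 1.0655·45 + 0.0910·5 = 77.1384
  x_6 = 0.0728·95 + 0.0310·35 + 0.0625·70 + 0.1305·36 + 0.0648·23 + 0.0422·45 + 1.0494·5 = 25.7142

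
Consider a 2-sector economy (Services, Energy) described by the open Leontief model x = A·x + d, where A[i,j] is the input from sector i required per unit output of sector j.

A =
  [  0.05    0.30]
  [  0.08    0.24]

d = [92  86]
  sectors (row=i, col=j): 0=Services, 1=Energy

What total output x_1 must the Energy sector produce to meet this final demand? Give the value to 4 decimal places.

Form M = I − A:
  [  0.95   -0.30]
  [ -0.08    0.76]
Leontief inverse L = M⁻¹:
  [  1.0888    0.4298]
  [  0.1146    1.3610]
Total output x = L · d:
  x_0 = 1.0888·92 + 0.4298·86 = 137.1347
  x_1 = 0.1146·92 + 1.3610·86 = 127.5931

127.5931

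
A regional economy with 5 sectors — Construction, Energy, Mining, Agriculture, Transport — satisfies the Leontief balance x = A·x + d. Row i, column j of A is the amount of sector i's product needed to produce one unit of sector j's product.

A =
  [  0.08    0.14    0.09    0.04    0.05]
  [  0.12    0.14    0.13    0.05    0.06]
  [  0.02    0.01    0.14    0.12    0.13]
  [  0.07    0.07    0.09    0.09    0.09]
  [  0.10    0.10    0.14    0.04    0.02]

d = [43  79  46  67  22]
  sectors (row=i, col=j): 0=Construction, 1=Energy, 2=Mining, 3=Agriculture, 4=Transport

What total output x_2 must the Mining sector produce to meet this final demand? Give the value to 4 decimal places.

Form M = I − A:
  [  0.92   -0.14   -0.09   -0.04   -0.05]
  [ -0.12    0.86   -0.13   -0.05   -0.06]
  [ -0.02   -0.01    0.86   -0.12   -0.13]
  [ -0.07   -0.07   -0.09    0.91   -0.09]
  [ -0.10   -0.10   -0.14   -0.04    0.98]
Leontief inverse L = M⁻¹:
  [  1.1355    0.2060    0.1759    0.0889    0.1020]
  [  0.1864    1.2196    0.2360    0.1119    0.1258]
  [  0.0684    0.0615    1.2280    0.1765    0.1864]
  [  0.1233    0.1315    0.1754    1.1409    0.1424]
  [  0.1497    0.1596    0.2246    0.0923    1.0761]
Total output x = L · d:
  x_0 = 1.1355·43 + 0.2060·79 + 0.1759·46 + 0.0889·67 + 0.1020·22 = 81.3933
  x_1 = 0.1864·43 + 1.2196·79 + 0.2360·46 + 0.1119·67 + 0.1258·22 = 125.4832
  x_2 = 0.0684·43 + 0.0615·79 + 1.2280·46 + 0.1765·67 + 0.1864·22 = 80.2129
  x_3 = 0.1233·43 + 0.1315·79 + 0.1754·46 + 1.1409·67 + 0.1424·22 = 103.3315
  x_4 = 0.1497·43 + 0.1596·79 + 0.2246·46 + 0.0923·67 + 1.0761·22 = 59.2354

80.2129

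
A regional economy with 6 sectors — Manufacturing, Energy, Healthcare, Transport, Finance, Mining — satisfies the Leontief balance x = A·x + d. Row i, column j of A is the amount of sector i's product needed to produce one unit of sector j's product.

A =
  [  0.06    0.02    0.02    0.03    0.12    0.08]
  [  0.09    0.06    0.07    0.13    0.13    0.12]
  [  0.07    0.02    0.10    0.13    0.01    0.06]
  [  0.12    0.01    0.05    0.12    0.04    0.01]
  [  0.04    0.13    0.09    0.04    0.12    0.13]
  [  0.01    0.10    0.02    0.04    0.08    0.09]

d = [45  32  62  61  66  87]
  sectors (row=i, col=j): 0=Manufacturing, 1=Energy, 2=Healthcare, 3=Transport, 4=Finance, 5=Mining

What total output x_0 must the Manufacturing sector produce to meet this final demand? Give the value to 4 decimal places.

Form M = I − A:
  [  0.94   -0.02   -0.02   -0.03   -0.12   -0.08]
  [ -0.09    0.94   -0.07   -0.13   -0.13   -0.12]
  [ -0.07   -0.02    0.90   -0.13   -0.01   -0.06]
  [ -0.12   -0.01   -0.05    0.88   -0.04   -0.01]
  [ -0.04   -0.13   -0.09   -0.04    0.88   -0.13]
  [ -0.01   -0.10   -0.02   -0.04   -0.08    0.91]
Leontief inverse L = M⁻¹:
  [  1.0914    0.0633    0.0534    0.0684    0.1740    0.1334]
  [  0.1553    1.1237    0.1287    0.2094    0.2167    0.2036]
  [  0.1160    0.0467    1.1352    0.1856    0.0532    0.1008]
  [  0.1622    0.0346    0.0807    1.1651    0.0856    0.0492]
  [  0.0988    0.1965    0.1495    0.1192    1.2058    0.2180]
  [  0.0474    0.1440    0.0564    0.0895    0.1367    1.1463]
Total output x = L · d:
  x_0 = 1.0914·45 + 0.0633·32 + 0.0534·62 + 0.0684·61 + 0.1740·66 + 0.1334·87 = 81.7183
  x_1 = 0.1553·45 + 1.1237·32 + 0.1287·62 + 0.2094·61 + 0.2167·66 + 0.2036·87 = 95.7099
  x_2 = 0.1160·45 + 0.0467·32 + 1.1352·62 + 0.1856·61 + 0.0532·66 + 0.1008·87 = 100.7022
  x_3 = 0.1622·45 + 0.0346·32 + 0.0807·62 + 1.1651·61 + 0.0856·66 + 0.0492·87 = 94.4045
  x_4 = 0.0988·45 + 0.1965·32 + 0.1495·62 + 0.1192·61 + 1.2058·66 + 0.2180·87 = 125.8275
  x_5 = 0.0474·45 + 0.1440·32 + 0.0564·62 + 0.0895·61 + 0.1367·66 + 1.1463·87 = 124.4446

81.7183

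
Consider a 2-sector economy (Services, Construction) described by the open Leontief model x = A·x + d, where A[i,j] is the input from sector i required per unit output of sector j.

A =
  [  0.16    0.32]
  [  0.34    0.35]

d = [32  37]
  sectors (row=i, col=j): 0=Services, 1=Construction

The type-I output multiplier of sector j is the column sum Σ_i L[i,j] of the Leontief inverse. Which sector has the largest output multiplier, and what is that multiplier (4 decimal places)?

Construction (2.6532)

Form M = I − A:
  [  0.84   -0.32]
  [ -0.34    0.65]
Leontief inverse L = M⁻¹:
  [  1.4867    0.7319]
  [  0.7777    1.9213]
Total output x = L · d:
  x_0 = 1.4867·32 + 0.7319·37 = 74.6569
  x_1 = 0.7777·32 + 1.9213·37 = 95.9744
Output multipliers (column sums of L):
  Services: 2.2644
  Construction: 2.6532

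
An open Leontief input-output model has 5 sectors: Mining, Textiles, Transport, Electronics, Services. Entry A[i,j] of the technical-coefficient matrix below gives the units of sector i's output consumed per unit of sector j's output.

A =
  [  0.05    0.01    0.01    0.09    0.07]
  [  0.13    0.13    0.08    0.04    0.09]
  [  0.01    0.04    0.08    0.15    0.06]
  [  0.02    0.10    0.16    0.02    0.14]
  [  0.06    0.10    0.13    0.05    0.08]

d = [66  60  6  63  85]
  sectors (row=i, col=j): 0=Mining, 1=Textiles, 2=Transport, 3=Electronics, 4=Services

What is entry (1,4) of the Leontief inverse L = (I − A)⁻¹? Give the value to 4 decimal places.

Form M = I − A:
  [  0.95   -0.01   -0.01   -0.09   -0.07]
  [ -0.13    0.87   -0.08   -0.04   -0.09]
  [ -0.01   -0.04    0.92   -0.15   -0.06]
  [ -0.02   -0.10   -0.16    0.98   -0.14]
  [ -0.06   -0.10   -0.13   -0.05    0.92]
Leontief inverse L = M⁻¹:
  [  1.0676    0.0396    0.0495    0.1126    0.1055]
  [  0.1755    1.1865    0.1431    0.0943    0.1531]
  [  0.0352    0.0877    1.1438    0.1877    0.1144]
  [  0.0593    0.1580    0.2299    1.0776    0.1989]
  [  0.0969    0.1525    0.1929    0.1027    1.1375]
Total output x = L · d:
  x_0 = 1.0676·66 + 0.0396·60 + 0.0495·6 + 0.1126·63 + 0.1055·85 = 89.1974
  x_1 = 0.1755·66 + 1.1865·60 + 0.1431·6 + 0.0943·63 + 0.1531·85 = 102.5817
  x_2 = 0.0352·66 + 0.0877·60 + 1.1438·6 + 0.1877·63 + 0.1144·85 = 36.0031
  x_3 = 0.0593·66 + 0.1580·60 + 0.2299·6 + 1.0776·63 + 0.1989·85 = 99.5742
  x_4 = 0.0969·66 + 0.1525·60 + 0.1929·6 + 0.1027·63 + 1.1375·85 = 119.8577

L[1,4] = 0.1531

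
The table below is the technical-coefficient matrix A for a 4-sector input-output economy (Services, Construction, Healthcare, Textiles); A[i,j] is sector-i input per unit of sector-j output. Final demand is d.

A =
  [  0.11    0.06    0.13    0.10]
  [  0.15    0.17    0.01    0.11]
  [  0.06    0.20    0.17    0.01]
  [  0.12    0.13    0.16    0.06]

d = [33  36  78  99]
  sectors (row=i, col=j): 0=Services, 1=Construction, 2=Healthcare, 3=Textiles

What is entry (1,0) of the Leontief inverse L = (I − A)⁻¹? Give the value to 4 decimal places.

Form M = I − A:
  [  0.89   -0.06   -0.13   -0.10]
  [ -0.15    0.83   -0.01   -0.11]
  [ -0.06   -0.20    0.83   -0.01]
  [ -0.12   -0.13   -0.16    0.94]
Leontief inverse L = M⁻¹:
  [  1.1851    0.1608    0.2159    0.1472]
  [  0.2438    1.2710    0.0873    0.1756]
  [  0.1469    0.3209    1.2445    0.0664]
  [  0.2100    0.2509    0.2515    1.1182]
Total output x = L · d:
  x_0 = 1.1851·33 + 0.1608·36 + 0.2159·78 + 0.1472·99 = 76.3083
  x_1 = 0.2438·33 + 1.2710·36 + 0.0873·78 + 0.1756·99 = 77.9972
  x_2 = 0.1469·33 + 0.3209·36 + 1.2445·78 + 0.0664·99 = 120.0491
  x_3 = 0.2100·33 + 0.2509·36 + 0.2515·78 + 1.1182·99 = 146.2814

L[1,0] = 0.2438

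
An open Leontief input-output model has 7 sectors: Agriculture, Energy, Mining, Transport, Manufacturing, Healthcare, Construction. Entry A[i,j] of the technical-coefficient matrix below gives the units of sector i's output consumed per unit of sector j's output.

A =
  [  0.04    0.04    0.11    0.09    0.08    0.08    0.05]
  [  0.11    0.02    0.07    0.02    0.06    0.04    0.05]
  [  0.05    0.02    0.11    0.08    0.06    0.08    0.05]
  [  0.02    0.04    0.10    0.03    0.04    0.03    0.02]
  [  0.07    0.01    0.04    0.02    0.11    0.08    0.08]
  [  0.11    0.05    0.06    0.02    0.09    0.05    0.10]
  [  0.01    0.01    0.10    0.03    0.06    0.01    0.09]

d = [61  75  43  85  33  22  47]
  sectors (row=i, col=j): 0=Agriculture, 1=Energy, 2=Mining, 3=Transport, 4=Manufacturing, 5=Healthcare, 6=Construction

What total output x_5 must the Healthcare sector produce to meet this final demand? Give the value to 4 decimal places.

Form M = I − A:
  [  0.96   -0.04   -0.11   -0.09   -0.08   -0.08   -0.05]
  [ -0.11    0.98   -0.07   -0.02   -0.06   -0.04   -0.05]
  [ -0.05   -0.02    0.89   -0.08   -0.06   -0.08   -0.05]
  [ -0.02   -0.04   -0.10    0.97   -0.04   -0.03   -0.02]
  [ -0.07   -0.01   -0.04   -0.02    0.89   -0.08   -0.08]
  [ -0.11   -0.05   -0.06   -0.02   -0.09    0.95   -0.10]
  [ -0.01   -0.01   -0.10   -0.03   -0.06   -0.01    0.91]
Leontief inverse L = M⁻¹:
  [  1.0864    0.0620    0.1794    0.1255    0.1392    0.1260    0.1018]
  [  0.1442    1.0370    0.1255    0.0518    0.1077    0.0780    0.0910]
  [  0.0917    0.0408    1.1754    0.1142    0.1144    0.1227    0.0979]
  [  0.0478    0.0520    0.1410    1.0523    0.0738    0.0580    0.0492]
  [  0.1092    0.0277    0.0961    0.0491    1.1648    0.1195    0.1294]
  [  0.1541    0.0703    0.1289    0.0569    0.1510    1.0956    0.1543]
  [  0.0341    0.0209    0.1449    0.0531    0.0962    0.0376    1.1236]
Total output x = L · d:
  x_0 = 1.0864·61 + 0.0620·75 + 0.1794·43 + 0.1255·85 + 0.1392·33 + 0.1260·22 + 0.1018·47 = 101.4495
  x_1 = 0.1442·61 + 1.0370·75 + 0.1255·43 + 0.0518·85 + 0.1077·33 + 0.0780·22 + 0.0910·47 = 105.9100
  x_2 = 0.0917·61 + 0.0408·75 + 1.1754·43 + 0.1142·85 + 0.1144·33 + 0.1227·22 + 0.0979·47 = 79.9784
  x_3 = 0.0478·61 + 0.0520·75 + 0.1410·43 + 1.0523·85 + 0.0738·33 + 0.0580·22 + 0.0492·47 = 108.3469
  x_4 = 0.1092·61 + 0.0277·75 + 0.0961·43 + 0.0491·85 + 1.1648·33 + 0.1195·22 + 0.1294·47 = 64.1946
  x_5 = 0.1541·61 + 0.0703·75 + 0.1289·43 + 0.0569·85 + 0.1510·33 + 1.0956·22 + 0.1543·47 = 61.3869
  x_6 = 0.0341·61 + 0.0209·75 + 0.1449·43 + 0.0531·85 + 0.0962·33 + 0.0376·22 + 1.1236·47 = 71.1949

61.3869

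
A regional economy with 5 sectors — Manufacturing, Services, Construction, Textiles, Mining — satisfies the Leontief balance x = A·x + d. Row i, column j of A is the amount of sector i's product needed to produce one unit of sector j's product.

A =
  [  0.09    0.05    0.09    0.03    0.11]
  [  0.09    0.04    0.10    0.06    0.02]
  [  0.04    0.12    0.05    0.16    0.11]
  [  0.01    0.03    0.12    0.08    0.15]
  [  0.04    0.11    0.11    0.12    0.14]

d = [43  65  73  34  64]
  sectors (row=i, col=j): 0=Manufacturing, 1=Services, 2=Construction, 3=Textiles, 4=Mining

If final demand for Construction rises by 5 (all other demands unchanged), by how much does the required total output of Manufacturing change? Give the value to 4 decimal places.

Form M = I − A:
  [  0.91   -0.05   -0.09   -0.03   -0.11]
  [ -0.09    0.96   -0.10   -0.06   -0.02]
  [ -0.04   -0.12    0.95   -0.16   -0.11]
  [ -0.01   -0.03   -0.12    0.92   -0.15]
  [ -0.04   -0.11   -0.11   -0.12    0.86]
Leontief inverse L = M⁻¹:
  [  1.1245    0.1010    0.1499    0.0930    0.1816]
  [  0.1178    1.0787    0.1477    0.1101    0.0782]
  [  0.0785    0.1759    1.1317    0.2370    0.2002]
  [  0.0398    0.0882    0.1861    1.1567    0.2327]
  [  0.0830    0.1775    0.1966    0.2101    1.2393]
Total output x = L · d:
  x_0 = 1.1245·43 + 0.1010·65 + 0.1499·73 + 0.0930·34 + 0.1816·64 = 80.6487
  x_1 = 0.1178·43 + 1.0787·65 + 0.1477·73 + 0.1101·34 + 0.0782·64 = 94.7098
  x_2 = 0.0785·43 + 0.1759·65 + 1.1317·73 + 0.2370·34 + 0.2002·64 = 118.2967
  x_3 = 0.0398·43 + 0.0882·65 + 0.1861·73 + 1.1567·34 + 0.2327·64 = 75.2507
  x_4 = 0.0830·43 + 0.1775·65 + 0.1966·73 + 0.2101·34 + 1.2393·64 = 115.9148
Δx_0 = L[0,2] · Δd_2 = 0.1499 · 5 = 0.7497

0.7497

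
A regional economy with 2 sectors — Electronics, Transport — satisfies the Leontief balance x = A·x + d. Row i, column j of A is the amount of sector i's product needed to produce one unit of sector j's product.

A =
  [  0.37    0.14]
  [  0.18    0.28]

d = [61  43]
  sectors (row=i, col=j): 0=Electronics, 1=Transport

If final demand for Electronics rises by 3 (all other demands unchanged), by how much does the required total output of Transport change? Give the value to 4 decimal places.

1.2605

Form M = I − A:
  [  0.63   -0.14]
  [ -0.18    0.72]
Leontief inverse L = M⁻¹:
  [  1.6807    0.3268]
  [  0.4202    1.4706]
Total output x = L · d:
  x_0 = 1.6807·61 + 0.3268·43 = 116.5733
  x_1 = 0.4202·61 + 1.4706·43 = 88.8655
Δx_1 = L[1,0] · Δd_0 = 0.4202 · 3 = 1.2605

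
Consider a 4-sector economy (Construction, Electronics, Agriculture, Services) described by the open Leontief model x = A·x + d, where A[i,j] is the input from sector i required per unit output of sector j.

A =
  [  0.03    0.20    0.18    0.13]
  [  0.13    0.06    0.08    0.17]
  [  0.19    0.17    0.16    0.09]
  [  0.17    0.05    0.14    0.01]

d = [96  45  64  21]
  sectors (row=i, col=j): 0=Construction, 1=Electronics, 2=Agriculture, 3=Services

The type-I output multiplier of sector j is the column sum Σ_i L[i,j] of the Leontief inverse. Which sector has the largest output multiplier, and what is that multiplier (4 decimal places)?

Form M = I − A:
  [  0.97   -0.20   -0.18   -0.13]
  [ -0.13    0.94   -0.08   -0.17]
  [ -0.19   -0.17    0.84   -0.09]
  [ -0.17   -0.05   -0.14    0.99]
Leontief inverse L = M⁻¹:
  [  1.1794    0.3222    0.3233    0.2396]
  [  0.2400    1.1651    0.2041    0.2501]
  [  0.3435    0.3258    1.3322    0.2222]
  [  0.2632    0.1602    0.2542    1.0953]
Total output x = L · d:
  x_0 = 1.1794·96 + 0.3222·45 + 0.3233·64 + 0.2396·21 = 153.4486
  x_1 = 0.2400·96 + 1.1651·45 + 0.2041·64 + 0.2501·21 = 93.7781
  x_2 = 0.3435·96 + 0.3258·45 + 1.3322·64 + 0.2222·21 = 137.5657
  x_3 = 0.2632·96 + 0.1602·45 + 0.2542·64 + 1.0953·21 = 71.7519
Output multipliers (column sums of L):
  Construction: 2.0262
  Electronics: 1.9733
  Agriculture: 2.1138
  Services: 1.8072

Agriculture (2.1138)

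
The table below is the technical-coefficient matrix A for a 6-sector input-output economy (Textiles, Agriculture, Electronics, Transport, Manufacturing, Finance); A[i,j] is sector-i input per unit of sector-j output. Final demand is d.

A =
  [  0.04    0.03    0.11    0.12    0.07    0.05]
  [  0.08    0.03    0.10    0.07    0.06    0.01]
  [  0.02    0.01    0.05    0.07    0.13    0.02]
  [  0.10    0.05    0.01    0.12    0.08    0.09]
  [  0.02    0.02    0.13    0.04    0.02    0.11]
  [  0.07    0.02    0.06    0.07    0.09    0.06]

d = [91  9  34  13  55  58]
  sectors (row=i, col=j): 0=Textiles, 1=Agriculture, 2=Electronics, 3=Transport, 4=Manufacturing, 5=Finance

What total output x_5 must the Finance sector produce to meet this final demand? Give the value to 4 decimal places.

Form M = I − A:
  [  0.96   -0.03   -0.11   -0.12   -0.07   -0.05]
  [ -0.08    0.97   -0.10   -0.07   -0.06   -0.01]
  [ -0.02   -0.01    0.95   -0.07   -0.13   -0.02]
  [ -0.10   -0.05   -0.01    0.88   -0.08   -0.09]
  [ -0.02   -0.02   -0.13   -0.04    0.98   -0.11]
  [ -0.07   -0.02   -0.06   -0.07   -0.09    0.94]
Leontief inverse L = M⁻¹:
  [  1.0765    0.0484    0.1543    0.1759    0.1232    0.0923]
  [  0.1075    1.0448    0.1406    0.1171    0.1038    0.0432]
  [  0.0429    0.0225    1.0867    0.1058    0.1623    0.0548]
  [  0.1435    0.0717    0.0635    1.1837    0.1324    0.1386]
  [  0.0470    0.0322    0.1645    0.0816    1.0670    0.1390]
  [  0.1004    0.0357    0.1043    0.1183    0.1338    1.0987]
Total output x = L · d:
  x_0 = 1.0765·91 + 0.0484·9 + 0.1543·34 + 0.1759·13 + 0.1232·55 + 0.0923·58 = 118.0589
  x_1 = 0.1075·91 + 1.0448·9 + 0.1406·34 + 0.1171·13 + 0.1038·55 + 0.0432·58 = 33.7030
  x_2 = 0.0429·91 + 0.0225·9 + 1.0867·34 + 0.1058·13 + 0.1623·55 + 0.0548·58 = 54.5325
  x_3 = 0.1435·91 + 0.0717·9 + 0.0635·34 + 1.1837·13 + 0.1324·55 + 0.1386·58 = 46.5679
  x_4 = 0.0470·91 + 0.0322·9 + 0.1645·34 + 0.0816·13 + 1.0670·55 + 0.1390·58 = 77.9652
  x_5 = 0.1004·91 + 0.0357·9 + 0.1043·34 + 0.1183·13 + 0.1338·55 + 1.0987·58 = 85.6242

85.6242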